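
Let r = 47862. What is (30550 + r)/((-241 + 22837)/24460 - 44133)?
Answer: -239744690/134933823 ≈ -1.7768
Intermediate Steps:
(30550 + r)/((-241 + 22837)/24460 - 44133) = (30550 + 47862)/((-241 + 22837)/24460 - 44133) = 78412/(22596*(1/24460) - 44133) = 78412/(5649/6115 - 44133) = 78412/(-269867646/6115) = 78412*(-6115/269867646) = -239744690/134933823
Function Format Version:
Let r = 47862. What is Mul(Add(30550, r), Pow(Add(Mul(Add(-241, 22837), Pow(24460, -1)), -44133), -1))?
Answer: Rational(-239744690, 134933823) ≈ -1.7768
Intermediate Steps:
Mul(Add(30550, r), Pow(Add(Mul(Add(-241, 22837), Pow(24460, -1)), -44133), -1)) = Mul(Add(30550, 47862), Pow(Add(Mul(Add(-241, 22837), Pow(24460, -1)), -44133), -1)) = Mul(78412, Pow(Add(Mul(22596, Rational(1, 24460)), -44133), -1)) = Mul(78412, Pow(Add(Rational(5649, 6115), -44133), -1)) = Mul(78412, Pow(Rational(-269867646, 6115), -1)) = Mul(78412, Rational(-6115, 269867646)) = Rational(-239744690, 134933823)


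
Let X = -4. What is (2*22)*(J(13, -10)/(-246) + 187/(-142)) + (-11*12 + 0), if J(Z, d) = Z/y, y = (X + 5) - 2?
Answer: -1638472/8733 ≈ -187.62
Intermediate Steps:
y = -1 (y = (-4 + 5) - 2 = 1 - 2 = -1)
J(Z, d) = -Z (J(Z, d) = Z/(-1) = Z*(-1) = -Z)
(2*22)*(J(13, -10)/(-246) + 187/(-142)) + (-11*12 + 0) = (2*22)*(-1*13/(-246) + 187/(-142)) + (-11*12 + 0) = 44*(-13*(-1/246) + 187*(-1/142)) + (-132 + 0) = 44*(13/246 - 187/142) - 132 = 44*(-11039/8733) - 132 = -485716/8733 - 132 = -1638472/8733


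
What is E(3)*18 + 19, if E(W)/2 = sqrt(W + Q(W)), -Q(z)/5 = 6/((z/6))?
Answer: 19 + 36*I*sqrt(57) ≈ 19.0 + 271.79*I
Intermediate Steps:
Q(z) = -180/z (Q(z) = -30/(z/6) = -30*6/z = -180/z)
E(W) = 2*sqrt(W - 180/W)
E(3)*18 + 19 = (2*sqrt(3 - 180/3))*18 + 19 = (2*sqrt(3 - 180*1/3))*18 + 19 = (2*sqrt(3 - 60))*18 + 19 = (2*sqrt(-57))*18 + 19 = (2*(I*sqrt(57)))*18 + 19 = (2*I*sqrt(57))*18 + 19 = 36*I*sqrt(57) + 19 = 19 + 36*I*sqrt(57)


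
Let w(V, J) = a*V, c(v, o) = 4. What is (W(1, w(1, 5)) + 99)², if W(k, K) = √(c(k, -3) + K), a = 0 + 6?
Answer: (99 + √10)² ≈ 10437.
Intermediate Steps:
a = 6
w(V, J) = 6*V
W(k, K) = √(4 + K)
(W(1, w(1, 5)) + 99)² = (√(4 + 6*1) + 99)² = (√(4 + 6) + 99)² = (√10 + 99)² = (99 + √10)²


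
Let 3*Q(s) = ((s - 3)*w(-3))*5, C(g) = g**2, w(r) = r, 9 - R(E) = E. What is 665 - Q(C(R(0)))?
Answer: 1055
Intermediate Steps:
R(E) = 9 - E
Q(s) = 15 - 5*s (Q(s) = (((s - 3)*(-3))*5)/3 = (((-3 + s)*(-3))*5)/3 = ((9 - 3*s)*5)/3 = (45 - 15*s)/3 = 15 - 5*s)
665 - Q(C(R(0))) = 665 - (15 - 5*(9 - 1*0)**2) = 665 - (15 - 5*(9 + 0)**2) = 665 - (15 - 5*9**2) = 665 - (15 - 5*81) = 665 - (15 - 405) = 665 - 1*(-390) = 665 + 390 = 1055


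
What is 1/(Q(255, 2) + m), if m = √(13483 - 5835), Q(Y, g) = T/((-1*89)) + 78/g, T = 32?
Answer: -306071/48753087 + 31684*√478/48753087 ≈ 0.0079306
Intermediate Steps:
Q(Y, g) = -32/89 + 78/g (Q(Y, g) = 32/((-1*89)) + 78/g = 32/(-89) + 78/g = 32*(-1/89) + 78/g = -32/89 + 78/g)
m = 4*√478 (m = √7648 = 4*√478 ≈ 87.453)
1/(Q(255, 2) + m) = 1/((-32/89 + 78/2) + 4*√478) = 1/((-32/89 + 78*(½)) + 4*√478) = 1/((-32/89 + 39) + 4*√478) = 1/(3439/89 + 4*√478)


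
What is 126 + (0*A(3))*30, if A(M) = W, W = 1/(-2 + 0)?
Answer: 126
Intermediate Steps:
W = -½ (W = 1/(-2) = -½ ≈ -0.50000)
A(M) = -½
126 + (0*A(3))*30 = 126 + (0*(-½))*30 = 126 + 0*30 = 126 + 0 = 126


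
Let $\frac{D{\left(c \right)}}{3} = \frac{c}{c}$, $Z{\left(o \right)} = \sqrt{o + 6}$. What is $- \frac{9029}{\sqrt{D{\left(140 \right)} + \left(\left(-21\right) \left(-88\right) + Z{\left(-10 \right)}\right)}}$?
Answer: $- \frac{9029}{\sqrt{1851 + 2 i}} \approx -209.86 + 0.11338 i$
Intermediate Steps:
$Z{\left(o \right)} = \sqrt{6 + o}$
$D{\left(c \right)} = 3$ ($D{\left(c \right)} = 3 \frac{c}{c} = 3 \cdot 1 = 3$)
$- \frac{9029}{\sqrt{D{\left(140 \right)} + \left(\left(-21\right) \left(-88\right) + Z{\left(-10 \right)}\right)}} = - \frac{9029}{\sqrt{3 + \left(\left(-21\right) \left(-88\right) + \sqrt{6 - 10}\right)}} = - \frac{9029}{\sqrt{3 + \left(1848 + \sqrt{-4}\right)}} = - \frac{9029}{\sqrt{3 + \left(1848 + 2 i\right)}} = - \frac{9029}{\sqrt{1851 + 2 i}}$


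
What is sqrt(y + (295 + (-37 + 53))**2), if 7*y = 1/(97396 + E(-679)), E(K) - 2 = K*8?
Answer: sqrt(818041569246614)/91966 ≈ 311.00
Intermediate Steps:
E(K) = 2 + 8*K (E(K) = 2 + K*8 = 2 + 8*K)
y = 1/643762 (y = 1/(7*(97396 + (2 + 8*(-679)))) = 1/(7*(97396 + (2 - 5432))) = 1/(7*(97396 - 5430)) = (1/7)/91966 = (1/7)*(1/91966) = 1/643762 ≈ 1.5534e-6)
sqrt(y + (295 + (-37 + 53))**2) = sqrt(1/643762 + (295 + (-37 + 53))**2) = sqrt(1/643762 + (295 + 16)**2) = sqrt(1/643762 + 311**2) = sqrt(1/643762 + 96721) = sqrt(62265304403/643762) = sqrt(818041569246614)/91966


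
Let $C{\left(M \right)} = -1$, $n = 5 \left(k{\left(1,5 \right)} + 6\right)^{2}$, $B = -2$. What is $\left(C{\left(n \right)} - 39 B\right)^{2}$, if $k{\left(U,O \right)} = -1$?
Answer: $5929$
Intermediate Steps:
$n = 125$ ($n = 5 \left(-1 + 6\right)^{2} = 5 \cdot 5^{2} = 5 \cdot 25 = 125$)
$\left(C{\left(n \right)} - 39 B\right)^{2} = \left(-1 - -78\right)^{2} = \left(-1 + 78\right)^{2} = 77^{2} = 5929$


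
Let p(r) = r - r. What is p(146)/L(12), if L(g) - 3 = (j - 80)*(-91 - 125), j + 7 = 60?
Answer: 0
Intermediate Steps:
j = 53 (j = -7 + 60 = 53)
L(g) = 5835 (L(g) = 3 + (53 - 80)*(-91 - 125) = 3 - 27*(-216) = 3 + 5832 = 5835)
p(r) = 0
p(146)/L(12) = 0/5835 = 0*(1/5835) = 0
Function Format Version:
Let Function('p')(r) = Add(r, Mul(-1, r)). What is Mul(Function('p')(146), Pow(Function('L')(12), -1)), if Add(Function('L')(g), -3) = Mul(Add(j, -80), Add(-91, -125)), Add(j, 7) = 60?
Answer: 0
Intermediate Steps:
j = 53 (j = Add(-7, 60) = 53)
Function('L')(g) = 5835 (Function('L')(g) = Add(3, Mul(Add(53, -80), Add(-91, -125))) = Add(3, Mul(-27, -216)) = Add(3, 5832) = 5835)
Function('p')(r) = 0
Mul(Function('p')(146), Pow(Function('L')(12), -1)) = Mul(0, Pow(5835, -1)) = Mul(0, Rational(1, 5835)) = 0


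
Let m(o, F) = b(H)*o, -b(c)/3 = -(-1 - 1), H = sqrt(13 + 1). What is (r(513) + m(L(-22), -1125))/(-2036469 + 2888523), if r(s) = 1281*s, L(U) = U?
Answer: 219095/284018 ≈ 0.77141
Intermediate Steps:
H = sqrt(14) ≈ 3.7417
b(c) = -6 (b(c) = -(-3)*(-1 - 1) = -(-3)*(-2) = -3*2 = -6)
m(o, F) = -6*o
(r(513) + m(L(-22), -1125))/(-2036469 + 2888523) = (1281*513 - 6*(-22))/(-2036469 + 2888523) = (657153 + 132)/852054 = 657285*(1/852054) = 219095/284018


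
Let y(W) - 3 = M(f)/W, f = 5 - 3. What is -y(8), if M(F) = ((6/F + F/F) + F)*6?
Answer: -15/2 ≈ -7.5000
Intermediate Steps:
f = 2
M(F) = 6 + 6*F + 36/F (M(F) = ((6/F + 1) + F)*6 = ((1 + 6/F) + F)*6 = (1 + F + 6/F)*6 = 6 + 6*F + 36/F)
y(W) = 3 + 36/W (y(W) = 3 + (6 + 6*2 + 36/2)/W = 3 + (6 + 12 + 36*(½))/W = 3 + (6 + 12 + 18)/W = 3 + 36/W)
-y(8) = -(3 + 36/8) = -(3 + 36*(⅛)) = -(3 + 9/2) = -1*15/2 = -15/2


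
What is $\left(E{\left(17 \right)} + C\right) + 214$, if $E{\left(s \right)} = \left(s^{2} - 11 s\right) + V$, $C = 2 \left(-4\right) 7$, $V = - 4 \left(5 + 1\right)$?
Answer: $236$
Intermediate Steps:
$V = -24$ ($V = \left(-4\right) 6 = -24$)
$C = -56$ ($C = \left(-8\right) 7 = -56$)
$E{\left(s \right)} = -24 + s^{2} - 11 s$ ($E{\left(s \right)} = \left(s^{2} - 11 s\right) - 24 = -24 + s^{2} - 11 s$)
$\left(E{\left(17 \right)} + C\right) + 214 = \left(\left(-24 + 17^{2} - 187\right) - 56\right) + 214 = \left(\left(-24 + 289 - 187\right) - 56\right) + 214 = \left(78 - 56\right) + 214 = 22 + 214 = 236$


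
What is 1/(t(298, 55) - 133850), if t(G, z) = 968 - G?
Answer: -1/133180 ≈ -7.5086e-6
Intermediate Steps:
1/(t(298, 55) - 133850) = 1/((968 - 1*298) - 133850) = 1/((968 - 298) - 133850) = 1/(670 - 133850) = 1/(-133180) = -1/133180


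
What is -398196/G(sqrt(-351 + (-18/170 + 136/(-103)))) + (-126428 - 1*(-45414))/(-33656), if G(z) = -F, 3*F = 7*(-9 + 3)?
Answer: -68370155/2404 ≈ -28440.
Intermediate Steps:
F = -14 (F = (7*(-9 + 3))/3 = (7*(-6))/3 = (1/3)*(-42) = -14)
G(z) = 14 (G(z) = -1*(-14) = 14)
-398196/G(sqrt(-351 + (-18/170 + 136/(-103)))) + (-126428 - 1*(-45414))/(-33656) = -398196/14 + (-126428 - 1*(-45414))/(-33656) = -398196*1/14 + (-126428 + 45414)*(-1/33656) = -199098/7 - 81014*(-1/33656) = -199098/7 + 40507/16828 = -68370155/2404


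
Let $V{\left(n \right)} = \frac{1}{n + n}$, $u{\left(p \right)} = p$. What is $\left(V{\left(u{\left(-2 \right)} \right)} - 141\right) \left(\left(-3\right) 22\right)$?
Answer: $\frac{18645}{2} \approx 9322.5$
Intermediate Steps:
$V{\left(n \right)} = \frac{1}{2 n}$
$\left(V{\left(u{\left(-2 \right)} \right)} - 141\right) \left(\left(-3\right) 22\right) = \left(\frac{1}{2 \left(-2\right)} - 141\right) \left(\left(-3\right) 22\right) = \left(\frac{1}{2} \left(- \frac{1}{2}\right) - 141\right) \left(-66\right) = \left(- \frac{1}{4} - 141\right) \left(-66\right) = \left(- \frac{565}{4}\right) \left(-66\right) = \frac{18645}{2}$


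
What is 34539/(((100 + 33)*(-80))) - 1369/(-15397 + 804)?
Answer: -489461467/155269520 ≈ -3.1523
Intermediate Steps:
34539/(((100 + 33)*(-80))) - 1369/(-15397 + 804) = 34539/((133*(-80))) - 1369/(-14593) = 34539/(-10640) - 1369*(-1/14593) = 34539*(-1/10640) + 1369/14593 = -34539/10640 + 1369/14593 = -489461467/155269520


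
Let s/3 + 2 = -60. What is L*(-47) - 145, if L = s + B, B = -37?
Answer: 10336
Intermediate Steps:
s = -186 (s = -6 + 3*(-60) = -6 - 180 = -186)
L = -223 (L = -186 - 37 = -223)
L*(-47) - 145 = -223*(-47) - 145 = 10481 - 145 = 10336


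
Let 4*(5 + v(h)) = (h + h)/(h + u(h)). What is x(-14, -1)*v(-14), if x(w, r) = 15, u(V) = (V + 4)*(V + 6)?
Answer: -1685/22 ≈ -76.591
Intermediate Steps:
u(V) = (4 + V)*(6 + V)
v(h) = -5 + h/(2*(24 + h² + 11*h)) (v(h) = -5 + ((h + h)/(h + (24 + h² + 10*h)))/4 = -5 + ((2*h)/(24 + h² + 11*h))/4 = -5 + (2*h/(24 + h² + 11*h))/4 = -5 + h/(2*(24 + h² + 11*h)))
x(-14, -1)*v(-14) = 15*((-240 - 109*(-14) - 10*(-14)²)/(2*(24 + (-14)² + 11*(-14)))) = 15*((-240 + 1526 - 10*196)/(2*(24 + 196 - 154))) = 15*((½)*(-240 + 1526 - 1960)/66) = 15*((½)*(1/66)*(-674)) = 15*(-337/66) = -1685/22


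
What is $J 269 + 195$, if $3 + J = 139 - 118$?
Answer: $5037$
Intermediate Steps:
$J = 18$ ($J = -3 + \left(139 - 118\right) = -3 + 21 = 18$)
$J 269 + 195 = 18 \cdot 269 + 195 = 4842 + 195 = 5037$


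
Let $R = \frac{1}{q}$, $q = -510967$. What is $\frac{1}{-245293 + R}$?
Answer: $- \frac{510967}{125336628332} \approx -4.0768 \cdot 10^{-6}$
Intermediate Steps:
$R = - \frac{1}{510967}$ ($R = \frac{1}{-510967} = - \frac{1}{510967} \approx -1.9571 \cdot 10^{-6}$)
$\frac{1}{-245293 + R} = \frac{1}{-245293 - \frac{1}{510967}} = \frac{1}{- \frac{125336628332}{510967}} = - \frac{510967}{125336628332}$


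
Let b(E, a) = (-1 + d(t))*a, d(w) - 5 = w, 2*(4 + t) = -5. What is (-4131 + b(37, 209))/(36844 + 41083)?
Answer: -9307/155854 ≈ -0.059716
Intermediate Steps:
t = -13/2 (t = -4 + (½)*(-5) = -4 - 5/2 = -13/2 ≈ -6.5000)
d(w) = 5 + w
b(E, a) = -5*a/2 (b(E, a) = (-1 + (5 - 13/2))*a = (-1 - 3/2)*a = -5*a/2)
(-4131 + b(37, 209))/(36844 + 41083) = (-4131 - 5/2*209)/(36844 + 41083) = (-4131 - 1045/2)/77927 = -9307/2*1/77927 = -9307/155854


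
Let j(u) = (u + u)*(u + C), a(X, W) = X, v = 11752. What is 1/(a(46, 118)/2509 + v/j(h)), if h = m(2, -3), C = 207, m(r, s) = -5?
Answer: -1267045/7348212 ≈ -0.17243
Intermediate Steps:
h = -5
j(u) = 2*u*(207 + u) (j(u) = (u + u)*(u + 207) = (2*u)*(207 + u) = 2*u*(207 + u))
1/(a(46, 118)/2509 + v/j(h)) = 1/(46/2509 + 11752/((2*(-5)*(207 - 5)))) = 1/(46*(1/2509) + 11752/((2*(-5)*202))) = 1/(46/2509 + 11752/(-2020)) = 1/(46/2509 + 11752*(-1/2020)) = 1/(46/2509 - 2938/505) = 1/(-7348212/1267045) = -1267045/7348212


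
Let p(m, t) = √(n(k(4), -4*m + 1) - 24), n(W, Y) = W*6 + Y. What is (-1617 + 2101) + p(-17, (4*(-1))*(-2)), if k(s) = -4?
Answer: 484 + √21 ≈ 488.58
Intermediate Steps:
n(W, Y) = Y + 6*W (n(W, Y) = 6*W + Y = Y + 6*W)
p(m, t) = √(-47 - 4*m) (p(m, t) = √(((-4*m + 1) + 6*(-4)) - 24) = √(((1 - 4*m) - 24) - 24) = √((-23 - 4*m) - 24) = √(-47 - 4*m))
(-1617 + 2101) + p(-17, (4*(-1))*(-2)) = (-1617 + 2101) + √(-47 - 4*(-17)) = 484 + √(-47 + 68) = 484 + √21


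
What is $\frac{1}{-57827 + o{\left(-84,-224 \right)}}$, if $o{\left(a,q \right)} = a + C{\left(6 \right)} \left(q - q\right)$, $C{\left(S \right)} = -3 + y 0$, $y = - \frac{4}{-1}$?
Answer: $- \frac{1}{57911} \approx -1.7268 \cdot 10^{-5}$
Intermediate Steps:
$y = 4$ ($y = \left(-4\right) \left(-1\right) = 4$)
$C{\left(S \right)} = -3$ ($C{\left(S \right)} = -3 + 4 \cdot 0 = -3 + 0 = -3$)
$o{\left(a,q \right)} = a$ ($o{\left(a,q \right)} = a - 3 \left(q - q\right) = a - 0 = a + 0 = a$)
$\frac{1}{-57827 + o{\left(-84,-224 \right)}} = \frac{1}{-57827 - 84} = \frac{1}{-57911} = - \frac{1}{57911}$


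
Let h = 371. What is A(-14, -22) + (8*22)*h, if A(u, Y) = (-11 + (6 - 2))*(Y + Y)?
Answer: 65604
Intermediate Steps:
A(u, Y) = -14*Y (A(u, Y) = (-11 + 4)*(2*Y) = -14*Y)
A(-14, -22) + (8*22)*h = -14*(-22) + (8*22)*371 = 308 + 176*371 = 308 + 65296 = 65604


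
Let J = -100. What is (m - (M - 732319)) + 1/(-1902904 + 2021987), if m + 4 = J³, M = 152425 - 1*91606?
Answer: -39119241831/119083 ≈ -3.2850e+5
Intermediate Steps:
M = 60819 (M = 152425 - 91606 = 60819)
m = -1000004 (m = -4 + (-100)³ = -4 - 1000000 = -1000004)
(m - (M - 732319)) + 1/(-1902904 + 2021987) = (-1000004 - (60819 - 732319)) + 1/(-1902904 + 2021987) = (-1000004 - 1*(-671500)) + 1/119083 = (-1000004 + 671500) + 1/119083 = -328504 + 1/119083 = -39119241831/119083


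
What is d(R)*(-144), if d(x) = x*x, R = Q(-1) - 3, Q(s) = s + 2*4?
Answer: -2304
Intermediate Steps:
Q(s) = 8 + s (Q(s) = s + 8 = 8 + s)
R = 4 (R = (8 - 1) - 3 = 7 - 3 = 4)
d(x) = x²
d(R)*(-144) = 4²*(-144) = 16*(-144) = -2304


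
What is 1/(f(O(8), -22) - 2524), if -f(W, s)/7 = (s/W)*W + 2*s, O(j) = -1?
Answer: -1/2062 ≈ -0.00048497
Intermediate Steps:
f(W, s) = -21*s (f(W, s) = -7*((s/W)*W + 2*s) = -7*(s + 2*s) = -21*s)
1/(f(O(8), -22) - 2524) = 1/(-21*(-22) - 2524) = 1/(462 - 2524) = 1/(-2062) = -1/2062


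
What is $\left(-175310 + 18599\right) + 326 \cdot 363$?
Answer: $-38373$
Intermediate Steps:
$\left(-175310 + 18599\right) + 326 \cdot 363 = -156711 + 118338 = -38373$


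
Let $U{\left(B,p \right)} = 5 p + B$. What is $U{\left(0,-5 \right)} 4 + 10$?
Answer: $-90$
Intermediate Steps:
$U{\left(B,p \right)} = B + 5 p$
$U{\left(0,-5 \right)} 4 + 10 = \left(0 + 5 \left(-5\right)\right) 4 + 10 = \left(0 - 25\right) 4 + 10 = \left(-25\right) 4 + 10 = -100 + 10 = -90$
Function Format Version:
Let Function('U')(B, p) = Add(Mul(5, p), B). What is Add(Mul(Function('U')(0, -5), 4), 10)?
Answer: -90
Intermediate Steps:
Function('U')(B, p) = Add(B, Mul(5, p))
Add(Mul(Function('U')(0, -5), 4), 10) = Add(Mul(Add(0, Mul(5, -5)), 4), 10) = Add(Mul(Add(0, -25), 4), 10) = Add(Mul(-25, 4), 10) = Add(-100, 10) = -90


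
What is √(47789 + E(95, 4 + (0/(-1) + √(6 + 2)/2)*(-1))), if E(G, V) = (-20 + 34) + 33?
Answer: 2*√11959 ≈ 218.71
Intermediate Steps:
E(G, V) = 47 (E(G, V) = 14 + 33 = 47)
√(47789 + E(95, 4 + (0/(-1) + √(6 + 2)/2)*(-1))) = √(47789 + 47) = √47836 = 2*√11959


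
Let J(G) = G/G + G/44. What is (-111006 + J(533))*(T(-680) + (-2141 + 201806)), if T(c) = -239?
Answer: -486967081831/22 ≈ -2.2135e+10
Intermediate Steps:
J(G) = 1 + G/44 (J(G) = 1 + G*(1/44) = 1 + G/44)
(-111006 + J(533))*(T(-680) + (-2141 + 201806)) = (-111006 + (1 + (1/44)*533))*(-239 + (-2141 + 201806)) = (-111006 + (1 + 533/44))*(-239 + 199665) = (-111006 + 577/44)*199426 = -4883687/44*199426 = -486967081831/22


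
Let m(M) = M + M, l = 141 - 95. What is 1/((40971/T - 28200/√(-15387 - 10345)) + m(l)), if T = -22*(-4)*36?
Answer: 752753017632/300688643776273 - 15723417600*I*√6433/300688643776273 ≈ 0.0025034 - 0.0041941*I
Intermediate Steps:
l = 46
T = 3168 (T = 88*36 = 3168)
m(M) = 2*M
1/((40971/T - 28200/√(-15387 - 10345)) + m(l)) = 1/((40971/3168 - 28200/√(-15387 - 10345)) + 2*46) = 1/((40971*(1/3168) - 28200*(-I*√6433/12866)) + 92) = 1/((13657/1056 - 28200*(-I*√6433/12866)) + 92) = 1/((13657/1056 - (-14100)*I*√6433/6433) + 92) = 1/((13657/1056 + 14100*I*√6433/6433) + 92) = 1/(110809/1056 + 14100*I*√6433/6433)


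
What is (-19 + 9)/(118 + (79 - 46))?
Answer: -10/151 ≈ -0.066225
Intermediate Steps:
(-19 + 9)/(118 + (79 - 46)) = -10/(118 + 33) = -10/151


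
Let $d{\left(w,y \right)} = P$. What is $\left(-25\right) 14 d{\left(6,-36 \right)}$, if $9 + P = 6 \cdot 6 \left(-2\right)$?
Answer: $28350$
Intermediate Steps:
$P = -81$ ($P = -9 + 6 \cdot 6 \left(-2\right) = -9 + 36 \left(-2\right) = -9 - 72 = -81$)
$d{\left(w,y \right)} = -81$
$\left(-25\right) 14 d{\left(6,-36 \right)} = \left(-25\right) 14 \left(-81\right) = \left(-350\right) \left(-81\right) = 28350$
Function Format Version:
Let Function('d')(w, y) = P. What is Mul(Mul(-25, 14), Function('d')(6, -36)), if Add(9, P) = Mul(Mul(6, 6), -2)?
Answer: 28350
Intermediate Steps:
P = -81 (P = Add(-9, Mul(Mul(6, 6), -2)) = Add(-9, Mul(36, -2)) = Add(-9, -72) = -81)
Function('d')(w, y) = -81
Mul(Mul(-25, 14), Function('d')(6, -36)) = Mul(Mul(-25, 14), -81) = Mul(-350, -81) = 28350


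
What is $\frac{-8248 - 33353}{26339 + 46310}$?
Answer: $- \frac{41601}{72649} \approx -0.57263$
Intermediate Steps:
$\frac{-8248 - 33353}{26339 + 46310} = - \frac{41601}{72649}$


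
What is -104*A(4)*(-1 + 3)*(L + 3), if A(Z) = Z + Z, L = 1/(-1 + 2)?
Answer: -6656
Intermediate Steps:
L = 1 (L = 1/1 = 1)
A(Z) = 2*Z
-104*A(4)*(-1 + 3)*(L + 3) = -104*2*4*(-1 + 3)*(1 + 3) = -832*2*4 = -832*8 = -104*64 = -6656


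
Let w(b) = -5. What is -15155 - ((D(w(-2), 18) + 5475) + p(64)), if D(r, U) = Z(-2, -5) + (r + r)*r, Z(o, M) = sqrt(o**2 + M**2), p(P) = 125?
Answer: -20805 - sqrt(29) ≈ -20810.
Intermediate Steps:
Z(o, M) = sqrt(M**2 + o**2)
D(r, U) = sqrt(29) + 2*r**2 (D(r, U) = sqrt((-5)**2 + (-2)**2) + (r + r)*r = sqrt(25 + 4) + (2*r)*r = sqrt(29) + 2*r**2)
-15155 - ((D(w(-2), 18) + 5475) + p(64)) = -15155 - (((sqrt(29) + 2*(-5)**2) + 5475) + 125) = -15155 - (((sqrt(29) + 2*25) + 5475) + 125) = -15155 - (((sqrt(29) + 50) + 5475) + 125) = -15155 - (((50 + sqrt(29)) + 5475) + 125) = -15155 - ((5525 + sqrt(29)) + 125) = -15155 - (5650 + sqrt(29)) = -15155 + (-5650 - sqrt(29)) = -20805 - sqrt(29)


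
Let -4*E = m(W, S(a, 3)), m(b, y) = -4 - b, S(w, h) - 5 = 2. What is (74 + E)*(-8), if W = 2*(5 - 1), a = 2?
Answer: -616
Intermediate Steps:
W = 8 (W = 2*4 = 8)
S(w, h) = 7 (S(w, h) = 5 + 2 = 7)
E = 3 (E = -(-4 - 1*8)/4 = -(-4 - 8)/4 = -¼*(-12) = 3)
(74 + E)*(-8) = (74 + 3)*(-8) = 77*(-8) = -616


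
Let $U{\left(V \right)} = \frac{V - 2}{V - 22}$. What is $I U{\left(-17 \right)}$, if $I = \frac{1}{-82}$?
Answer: $- \frac{19}{3198} \approx -0.0059412$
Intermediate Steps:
$U{\left(V \right)} = \frac{-2 + V}{-22 + V}$
$I = - \frac{1}{82} \approx -0.012195$
$I U{\left(-17 \right)} = - \frac{\frac{1}{-22 - 17} \left(-2 - 17\right)}{82} = - \frac{\frac{1}{-39} \left(-19\right)}{82} = - \frac{\left(- \frac{1}{39}\right) \left(-19\right)}{82} = \left(- \frac{1}{82}\right) \frac{19}{39} = - \frac{19}{3198}$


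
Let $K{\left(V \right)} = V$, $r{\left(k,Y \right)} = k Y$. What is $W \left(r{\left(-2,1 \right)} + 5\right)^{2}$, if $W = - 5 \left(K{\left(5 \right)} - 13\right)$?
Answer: $360$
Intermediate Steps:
$r{\left(k,Y \right)} = Y k$
$W = 40$ ($W = - 5 \left(5 - 13\right) = \left(-5\right) \left(-8\right) = 40$)
$W \left(r{\left(-2,1 \right)} + 5\right)^{2} = 40 \left(1 \left(-2\right) + 5\right)^{2} = 40 \left(-2 + 5\right)^{2} = 40 \cdot 3^{2} = 40 \cdot 9 = 360$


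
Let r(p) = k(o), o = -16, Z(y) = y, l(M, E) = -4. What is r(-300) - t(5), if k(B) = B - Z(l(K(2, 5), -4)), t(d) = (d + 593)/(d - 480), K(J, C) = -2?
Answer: -5102/475 ≈ -10.741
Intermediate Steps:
t(d) = (593 + d)/(-480 + d)
k(B) = 4 + B (k(B) = B - 1*(-4) = B + 4 = 4 + B)
r(p) = -12 (r(p) = 4 - 16 = -12)
r(-300) - t(5) = -12 - (593 + 5)/(-480 + 5) = -12 - 598/(-475) = -12 - (-1)*598/475 = -12 - 1*(-598/475) = -12 + 598/475 = -5102/475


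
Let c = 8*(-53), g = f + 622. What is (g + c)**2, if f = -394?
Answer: 38416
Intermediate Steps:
g = 228 (g = -394 + 622 = 228)
c = -424
(g + c)**2 = (228 - 424)**2 = (-196)**2 = 38416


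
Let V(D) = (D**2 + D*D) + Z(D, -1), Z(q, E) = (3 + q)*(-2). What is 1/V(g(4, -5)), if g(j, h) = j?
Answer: 1/18 ≈ 0.055556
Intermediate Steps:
Z(q, E) = -6 - 2*q
V(D) = -6 - 2*D + 2*D**2 (V(D) = (D**2 + D*D) + (-6 - 2*D) = (D**2 + D**2) + (-6 - 2*D) = 2*D**2 + (-6 - 2*D) = -6 - 2*D + 2*D**2)
1/V(g(4, -5)) = 1/(-6 - 2*4 + 2*4**2) = 1/(-6 - 8 + 2*16) = 1/(-6 - 8 + 32) = 1/18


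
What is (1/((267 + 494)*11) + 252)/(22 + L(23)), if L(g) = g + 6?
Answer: 2109493/426921 ≈ 4.9412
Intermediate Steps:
L(g) = 6 + g
(1/((267 + 494)*11) + 252)/(22 + L(23)) = (1/((267 + 494)*11) + 252)/(22 + (6 + 23)) = ((1/11)/761 + 252)/(22 + 29) = ((1/761)*(1/11) + 252)/51 = (1/8371 + 252)*(1/51) = (2109493/8371)*(1/51) = 2109493/426921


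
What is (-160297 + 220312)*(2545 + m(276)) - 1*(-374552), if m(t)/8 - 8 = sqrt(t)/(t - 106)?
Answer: 156953687 + 96024*sqrt(69)/17 ≈ 1.5700e+8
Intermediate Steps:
m(t) = 64 + 8*sqrt(t)/(-106 + t) (m(t) = 64 + 8*(sqrt(t)/(t - 106)) = 64 + 8*(sqrt(t)/(-106 + t)) = 64 + 8*sqrt(t)/(-106 + t))
(-160297 + 220312)*(2545 + m(276)) - 1*(-374552) = (-160297 + 220312)*(2545 + 8*(-848 + sqrt(276) + 8*276)/(-106 + 276)) - 1*(-374552) = 60015*(2545 + 8*(-848 + 2*sqrt(69) + 2208)/170) + 374552 = 60015*(2545 + 8*(1/170)*(1360 + 2*sqrt(69))) + 374552 = 60015*(2545 + (64 + 8*sqrt(69)/85)) + 374552 = 60015*(2609 + 8*sqrt(69)/85) + 374552 = (156579135 + 96024*sqrt(69)/17) + 374552 = 156953687 + 96024*sqrt(69)/17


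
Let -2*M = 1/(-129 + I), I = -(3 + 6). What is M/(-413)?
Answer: -1/113988 ≈ -8.7729e-6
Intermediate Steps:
I = -9 (I = -1*9 = -9)
M = 1/276 (M = -1/(2*(-129 - 9)) = -½/(-138) = -½*(-1/138) = 1/276 ≈ 0.0036232)
M/(-413) = (1/276)/(-413) = (1/276)*(-1/413) = -1/113988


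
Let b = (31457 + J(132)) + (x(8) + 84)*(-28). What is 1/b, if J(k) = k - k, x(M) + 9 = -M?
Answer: 1/29581 ≈ 3.3805e-5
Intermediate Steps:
x(M) = -9 - M
J(k) = 0
b = 29581 (b = (31457 + 0) + ((-9 - 1*8) + 84)*(-28) = 31457 + ((-9 - 8) + 84)*(-28) = 31457 + (-17 + 84)*(-28) = 31457 + 67*(-28) = 31457 - 1876 = 29581)
1/b = 1/29581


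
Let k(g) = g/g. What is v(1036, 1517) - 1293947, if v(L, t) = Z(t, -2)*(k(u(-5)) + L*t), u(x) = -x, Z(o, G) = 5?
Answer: 6564118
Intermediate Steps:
k(g) = 1
v(L, t) = 5 + 5*L*t (v(L, t) = 5*(1 + L*t) = 5 + 5*L*t)
v(1036, 1517) - 1293947 = (5 + 5*1036*1517) - 1293947 = (5 + 7858060) - 1293947 = 7858065 - 1293947 = 6564118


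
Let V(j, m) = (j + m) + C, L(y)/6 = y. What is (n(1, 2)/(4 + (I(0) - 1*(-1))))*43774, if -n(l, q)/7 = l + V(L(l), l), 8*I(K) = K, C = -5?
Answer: -919254/5 ≈ -1.8385e+5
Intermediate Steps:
I(K) = K/8
L(y) = 6*y
V(j, m) = -5 + j + m (V(j, m) = (j + m) - 5 = -5 + j + m)
n(l, q) = 35 - 56*l (n(l, q) = -7*(l + (-5 + 6*l + l)) = -7*(l + (-5 + 7*l)) = -7*(-5 + 8*l) = 35 - 56*l)
(n(1, 2)/(4 + (I(0) - 1*(-1))))*43774 = ((35 - 56*1)/(4 + ((1/8)*0 - 1*(-1))))*43774 = ((35 - 56)/(4 + (0 + 1)))*43774 = (-21/(4 + 1))*43774 = (-21/5)*43774 = ((1/5)*(-21))*43774 = -21/5*43774 = -919254/5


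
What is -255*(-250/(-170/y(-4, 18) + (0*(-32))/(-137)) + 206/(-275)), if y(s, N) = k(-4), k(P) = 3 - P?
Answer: -133869/55 ≈ -2434.0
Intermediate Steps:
y(s, N) = 7 (y(s, N) = 3 - 1*(-4) = 3 + 4 = 7)
-255*(-250/(-170/y(-4, 18) + (0*(-32))/(-137)) + 206/(-275)) = -255*(-250/(-170/7 + (0*(-32))/(-137)) + 206/(-275)) = -255*(-250/(-170*⅐ + 0*(-1/137)) + 206*(-1/275)) = -255*(-250/(-170/7 + 0) - 206/275) = -255*(-250/(-170/7) - 206/275) = -255*(-250*(-7/170) - 206/275) = -255*(175/17 - 206/275) = -255*44623/4675 = -133869/55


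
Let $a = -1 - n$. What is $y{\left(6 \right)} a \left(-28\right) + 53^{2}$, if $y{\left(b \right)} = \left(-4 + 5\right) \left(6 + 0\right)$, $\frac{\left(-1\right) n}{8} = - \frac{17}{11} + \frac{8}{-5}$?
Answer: $\frac{396247}{55} \approx 7204.5$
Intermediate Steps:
$n = \frac{1384}{55}$ ($n = - 8 \left(- \frac{17}{11} + \frac{8}{-5}\right) = - 8 \left(\left(-17\right) \frac{1}{11} + 8 \left(- \frac{1}{5}\right)\right) = - 8 \left(- \frac{17}{11} - \frac{8}{5}\right) = \left(-8\right) \left(- \frac{173}{55}\right) = \frac{1384}{55} \approx 25.164$)
$y{\left(b \right)} = 6$ ($y{\left(b \right)} = 1 \cdot 6 = 6$)
$a = - \frac{1439}{55}$ ($a = -1 - \frac{1384}{55} = - \frac{1439}{55} \approx -26.164$)
$y{\left(6 \right)} a \left(-28\right) + 53^{2} = 6 \left(- \frac{1439}{55}\right) \left(-28\right) + 53^{2} = \left(- \frac{8634}{55}\right) \left(-28\right) + 2809 = \frac{241752}{55} + 2809 = \frac{396247}{55}$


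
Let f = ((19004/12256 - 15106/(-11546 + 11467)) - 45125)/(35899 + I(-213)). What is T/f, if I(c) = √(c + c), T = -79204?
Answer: 688248571118176/10876116887 + 19171803424*I*√426/10876116887 ≈ 63281.0 + 36.383*I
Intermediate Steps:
I(c) = √2*√c (I(c) = √(2*c) = √2*√c)
f = -10876116887/(242056*(35899 + I*√426)) (f = ((19004/12256 - 15106/(-11546 + 11467)) - 45125)/(35899 + √2*√(-213)) = ((19004*(1/12256) - 15106/(-79)) - 45125)/(35899 + √2*(I*√213)) = ((4751/3064 - 15106*(-1/79)) - 45125)/(35899 + I*√426) = ((4751/3064 + 15106/79) - 45125)/(35899 + I*√426) = (46660113/242056 - 45125)/(35899 + I*√426) = -10876116887/(242056*(35899 + I*√426)) ≈ -1.2516 + 0.00071961*I)
T/f = -79204/(-390441720126413/311946917097112 + 10876116887*I*√426/311946917097112)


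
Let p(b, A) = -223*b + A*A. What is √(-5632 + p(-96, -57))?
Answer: 5*√761 ≈ 137.93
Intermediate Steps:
p(b, A) = A² - 223*b (p(b, A) = -223*b + A² = A² - 223*b)
√(-5632 + p(-96, -57)) = √(-5632 + ((-57)² - 223*(-96))) = √(-5632 + (3249 + 21408)) = √(-5632 + 24657) = √19025 = 5*√761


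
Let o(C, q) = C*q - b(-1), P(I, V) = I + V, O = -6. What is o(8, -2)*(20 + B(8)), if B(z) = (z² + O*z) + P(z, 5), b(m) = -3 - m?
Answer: -686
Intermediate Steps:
o(C, q) = 2 + C*q (o(C, q) = C*q - (-3 - 1*(-1)) = C*q - (-3 + 1) = C*q - 1*(-2) = C*q + 2 = 2 + C*q)
B(z) = 5 + z² - 5*z (B(z) = (z² - 6*z) + (z + 5) = (z² - 6*z) + (5 + z) = 5 + z² - 5*z)
o(8, -2)*(20 + B(8)) = (2 + 8*(-2))*(20 + (5 + 8² - 5*8)) = (2 - 16)*(20 + (5 + 64 - 40)) = -14*(20 + 29) = -14*49 = -686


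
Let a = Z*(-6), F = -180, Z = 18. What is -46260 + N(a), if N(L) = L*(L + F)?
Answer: -15156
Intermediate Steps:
a = -108 (a = 18*(-6) = -108)
N(L) = L*(-180 + L) (N(L) = L*(L - 180) = L*(-180 + L))
-46260 + N(a) = -46260 - 108*(-180 - 108) = -46260 - 108*(-288) = -46260 + 31104 = -15156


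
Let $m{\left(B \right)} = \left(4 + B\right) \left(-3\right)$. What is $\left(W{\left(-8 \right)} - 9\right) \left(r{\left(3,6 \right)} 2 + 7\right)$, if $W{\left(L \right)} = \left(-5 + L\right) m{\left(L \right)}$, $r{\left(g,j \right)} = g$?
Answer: $-2145$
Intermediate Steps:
$m{\left(B \right)} = -12 - 3 B$
$W{\left(L \right)} = \left(-12 - 3 L\right) \left(-5 + L\right)$ ($W{\left(L \right)} = \left(-5 + L\right) \left(-12 - 3 L\right) = \left(-12 - 3 L\right) \left(-5 + L\right)$)
$\left(W{\left(-8 \right)} - 9\right) \left(r{\left(3,6 \right)} 2 + 7\right) = \left(\left(60 - 3 \left(-8\right)^{2} + 3 \left(-8\right)\right) - 9\right) \left(3 \cdot 2 + 7\right) = \left(\left(60 - 192 - 24\right) - 9\right) \left(6 + 7\right) = \left(\left(60 - 192 - 24\right) - 9\right) 13 = \left(-156 - 9\right) 13 = \left(-165\right) 13 = -2145$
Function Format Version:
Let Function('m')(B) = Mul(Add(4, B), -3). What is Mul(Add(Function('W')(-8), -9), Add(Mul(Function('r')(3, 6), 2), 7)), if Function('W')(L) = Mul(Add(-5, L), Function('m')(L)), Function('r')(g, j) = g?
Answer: -2145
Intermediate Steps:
Function('m')(B) = Add(-12, Mul(-3, B))
Function('W')(L) = Mul(Add(-12, Mul(-3, L)), Add(-5, L)) (Function('W')(L) = Mul(Add(-5, L), Add(-12, Mul(-3, L))) = Mul(Add(-12, Mul(-3, L)), Add(-5, L)))
Mul(Add(Function('W')(-8), -9), Add(Mul(Function('r')(3, 6), 2), 7)) = Mul(Add(Add(60, Mul(-3, Pow(-8, 2)), Mul(3, -8)), -9), Add(Mul(3, 2), 7)) = Mul(Add(Add(60, Mul(-3, 64), -24), -9), Add(6, 7)) = Mul(Add(Add(60, -192, -24), -9), 13) = Mul(Add(-156, -9), 13) = Mul(-165, 13) = -2145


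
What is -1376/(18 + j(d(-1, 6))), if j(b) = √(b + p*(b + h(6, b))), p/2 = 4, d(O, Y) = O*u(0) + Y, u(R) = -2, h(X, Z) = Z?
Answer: -6192/47 + 688*√34/47 ≈ -46.389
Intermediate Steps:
d(O, Y) = Y - 2*O (d(O, Y) = O*(-2) + Y = -2*O + Y = Y - 2*O)
p = 8 (p = 2*4 = 8)
j(b) = √17*√b (j(b) = √(b + 8*(b + b)) = √(b + 8*(2*b)) = √(b + 16*b) = √(17*b) = √17*√b)
-1376/(18 + j(d(-1, 6))) = -1376/(18 + √17*√(6 - 2*(-1))) = -1376/(18 + √17*√(6 + 2)) = -1376/(18 + √17*√8) = -1376/(18 + √17*(2*√2)) = -1376/(18 + 2*√34)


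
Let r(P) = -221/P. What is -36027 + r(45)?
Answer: -1621436/45 ≈ -36032.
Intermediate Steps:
-36027 + r(45) = -36027 - 221/45 = -1621436/45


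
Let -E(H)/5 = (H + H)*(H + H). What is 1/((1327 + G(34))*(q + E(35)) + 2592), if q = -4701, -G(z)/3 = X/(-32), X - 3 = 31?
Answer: -16/621443411 ≈ -2.5747e-8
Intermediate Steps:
X = 34 (X = 3 + 31 = 34)
G(z) = 51/16 (G(z) = -102/(-32) = -102*(-1)/32 = -3*(-17/16) = 51/16)
E(H) = -20*H² (E(H) = -5*(H + H)*(H + H) = -5*2*H*2*H = -20*H²)
1/((1327 + G(34))*(q + E(35)) + 2592) = 1/((1327 + 51/16)*(-4701 - 20*35²) + 2592) = 1/(21283*(-4701 - 20*1225)/16 + 2592) = 1/(21283*(-4701 - 24500)/16 + 2592) = 1/((21283/16)*(-29201) + 2592) = 1/(-621484883/16 + 2592) = 1/(-621443411/16) = -16/621443411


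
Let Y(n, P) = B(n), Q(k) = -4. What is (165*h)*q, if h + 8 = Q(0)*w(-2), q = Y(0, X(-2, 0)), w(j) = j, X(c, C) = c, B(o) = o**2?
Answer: 0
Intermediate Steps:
Y(n, P) = n**2
q = 0 (q = 0**2 = 0)
h = 0 (h = -8 - 4*(-2) = -8 + 8 = 0)
(165*h)*q = (165*0)*0 = 0*0 = 0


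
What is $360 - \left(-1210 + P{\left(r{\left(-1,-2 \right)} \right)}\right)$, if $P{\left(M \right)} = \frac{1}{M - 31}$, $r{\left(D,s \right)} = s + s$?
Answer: $\frac{54951}{35} \approx 1570.0$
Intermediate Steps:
$r{\left(D,s \right)} = 2 s$
$P{\left(M \right)} = \frac{1}{-31 + M}$
$360 - \left(-1210 + P{\left(r{\left(-1,-2 \right)} \right)}\right) = 360 - \left(-1210 + \frac{1}{-31 + 2 \left(-2\right)}\right) = 360 - \left(-1210 + \frac{1}{-31 - 4}\right) = 360 - \left(-1210 + \frac{1}{-35}\right) = 360 - \left(-1210 - \frac{1}{35}\right) = 360 - - \frac{42351}{35} = 360 + \frac{42351}{35} = \frac{54951}{35}$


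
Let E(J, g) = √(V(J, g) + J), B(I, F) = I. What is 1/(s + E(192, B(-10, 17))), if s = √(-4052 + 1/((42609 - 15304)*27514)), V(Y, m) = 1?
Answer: 751269770/(751269770*√193 + I*√2286974195163084681030) ≈ 0.0032727 - 0.014995*I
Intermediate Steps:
E(J, g) = √(1 + J)
s = I*√2286974195163084681030/751269770 (s = √(-4052 + (1/27514)/27305) = √(-4052 + (1/27305)*(1/27514)) = √(-4052 + 1/751269770) = √(-3044145108039/751269770) = I*√2286974195163084681030/751269770 ≈ 63.655*I)
1/(s + E(192, B(-10, 17))) = 1/(I*√2286974195163084681030/751269770 + √(1 + 192)) = 1/(I*√2286974195163084681030/751269770 + √193) = 1/(√193 + I*√2286974195163084681030/751269770)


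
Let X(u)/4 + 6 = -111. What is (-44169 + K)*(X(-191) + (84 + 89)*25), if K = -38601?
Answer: -319243890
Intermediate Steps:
X(u) = -468 (X(u) = -24 + 4*(-111) = -24 - 444 = -468)
(-44169 + K)*(X(-191) + (84 + 89)*25) = (-44169 - 38601)*(-468 + (84 + 89)*25) = -82770*(-468 + 173*25) = -82770*(-468 + 4325) = -82770*3857 = -319243890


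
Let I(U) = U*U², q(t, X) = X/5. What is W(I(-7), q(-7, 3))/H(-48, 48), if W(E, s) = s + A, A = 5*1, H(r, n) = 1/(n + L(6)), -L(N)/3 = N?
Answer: 168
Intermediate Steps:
L(N) = -3*N
q(t, X) = X/5 (q(t, X) = X*(⅕) = X/5)
I(U) = U³
H(r, n) = 1/(-18 + n) (H(r, n) = 1/(n - 3*6) = 1/(n - 18) = 1/(-18 + n))
A = 5
W(E, s) = 5 + s (W(E, s) = s + 5 = 5 + s)
W(I(-7), q(-7, 3))/H(-48, 48) = (5 + (⅕)*3)/(1/(-18 + 48)) = (5 + ⅗)/(1/30) = 28/(5*(1/30)) = (28/5)*30 = 168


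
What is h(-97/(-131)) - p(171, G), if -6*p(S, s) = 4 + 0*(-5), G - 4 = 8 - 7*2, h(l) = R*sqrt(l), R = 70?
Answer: 2/3 + 70*sqrt(12707)/131 ≈ 60.902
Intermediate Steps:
h(l) = 70*sqrt(l)
G = -2 (G = 4 + (8 - 7*2) = 4 + (8 - 14) = 4 - 6 = -2)
p(S, s) = -2/3 (p(S, s) = -(4 + 0*(-5))/6 = -(4 + 0)/6 = -1/6*4 = -2/3)
h(-97/(-131)) - p(171, G) = 70*sqrt(-97/(-131)) - 1*(-2/3) = 70*sqrt(-97*(-1/131)) + 2/3 = 70*sqrt(97/131) + 2/3 = 70*(sqrt(12707)/131) + 2/3 = 70*sqrt(12707)/131 + 2/3 = 2/3 + 70*sqrt(12707)/131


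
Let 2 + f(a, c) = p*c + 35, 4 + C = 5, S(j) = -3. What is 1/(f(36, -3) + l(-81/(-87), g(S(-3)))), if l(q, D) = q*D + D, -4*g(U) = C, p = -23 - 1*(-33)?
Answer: 29/73 ≈ 0.39726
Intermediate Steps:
p = 10 (p = -23 + 33 = 10)
C = 1 (C = -4 + 5 = 1)
g(U) = -¼ (g(U) = -¼*1 = -¼)
l(q, D) = D + D*q (l(q, D) = D*q + D = D + D*q)
f(a, c) = 33 + 10*c (f(a, c) = -2 + (10*c + 35) = -2 + (35 + 10*c) = 33 + 10*c)
1/(f(36, -3) + l(-81/(-87), g(S(-3)))) = 1/((33 + 10*(-3)) - (1 - 81/(-87))/4) = 1/((33 - 30) - (1 - 81*(-1/87))/4) = 1/(3 - (1 + 27/29)/4) = 1/(3 - ¼*56/29) = 1/(3 - 14/29) = 1/(73/29) = 29/73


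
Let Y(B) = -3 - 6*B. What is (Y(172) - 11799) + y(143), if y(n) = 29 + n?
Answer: -12662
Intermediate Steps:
(Y(172) - 11799) + y(143) = ((-3 - 6*172) - 11799) + (29 + 143) = ((-3 - 1032) - 11799) + 172 = (-1035 - 11799) + 172 = -12834 + 172 = -12662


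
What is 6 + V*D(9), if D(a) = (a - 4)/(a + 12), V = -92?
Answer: -334/21 ≈ -15.905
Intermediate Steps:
D(a) = (-4 + a)/(12 + a)
6 + V*D(9) = 6 - 92*(-4 + 9)/(12 + 9) = 6 - 92*5/21 = 6 - 460/21 = -334/21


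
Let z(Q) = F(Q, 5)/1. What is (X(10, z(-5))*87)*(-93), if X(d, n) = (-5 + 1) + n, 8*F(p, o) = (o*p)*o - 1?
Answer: 639189/4 ≈ 1.5980e+5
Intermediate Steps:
F(p, o) = -⅛ + p*o²/8 (F(p, o) = ((o*p)*o - 1)/8 = (p*o² - 1)/8 = (-1 + p*o²)/8 = -⅛ + p*o²/8)
z(Q) = -⅛ + 25*Q/8 (z(Q) = (-⅛ + (⅛)*Q*5²)/1 = (-⅛ + (⅛)*Q*25)*1 = (-⅛ + 25*Q/8)*1 = -⅛ + 25*Q/8)
X(d, n) = -4 + n
(X(10, z(-5))*87)*(-93) = ((-4 + (-⅛ + (25/8)*(-5)))*87)*(-93) = ((-4 + (-⅛ - 125/8))*87)*(-93) = ((-4 - 63/4)*87)*(-93) = -79/4*87*(-93) = -6873/4*(-93) = 639189/4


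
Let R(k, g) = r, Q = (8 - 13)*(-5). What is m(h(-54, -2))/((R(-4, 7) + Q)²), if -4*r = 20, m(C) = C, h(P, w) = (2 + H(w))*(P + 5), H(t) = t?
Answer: 0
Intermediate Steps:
h(P, w) = (2 + w)*(5 + P) (h(P, w) = (2 + w)*(P + 5) = (2 + w)*(5 + P))
Q = 25 (Q = -5*(-5) = 25)
r = -5 (r = -¼*20 = -5)
R(k, g) = -5
m(h(-54, -2))/((R(-4, 7) + Q)²) = (10 + 2*(-54) + 5*(-2) - 54*(-2))/((-5 + 25)²) = (10 - 108 - 10 + 108)/(20²) = 0/400 = 0*(1/400) = 0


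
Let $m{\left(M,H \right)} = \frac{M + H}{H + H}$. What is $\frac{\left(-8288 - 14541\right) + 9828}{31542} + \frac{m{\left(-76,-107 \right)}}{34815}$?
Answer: $- \frac{8071417352}{19583402685} \approx -0.41216$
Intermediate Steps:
$m{\left(M,H \right)} = \frac{H + M}{2 H}$
$\frac{\left(-8288 - 14541\right) + 9828}{31542} + \frac{m{\left(-76,-107 \right)}}{34815} = \frac{\left(-8288 - 14541\right) + 9828}{31542} + \frac{\frac{1}{2} \frac{1}{-107} \left(-107 - 76\right)}{34815} = \left(-22829 + 9828\right) \frac{1}{31542} + \frac{1}{2} \left(- \frac{1}{107}\right) \left(-183\right) \frac{1}{34815} = \left(-13001\right) \frac{1}{31542} + \frac{183}{214} \cdot \frac{1}{34815} = - \frac{13001}{31542} + \frac{61}{2483470} = - \frac{8071417352}{19583402685}$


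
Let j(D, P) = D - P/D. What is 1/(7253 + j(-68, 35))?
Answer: 68/488615 ≈ 0.00013917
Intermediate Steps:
j(D, P) = D - P/D
1/(7253 + j(-68, 35)) = 1/(7253 + (-68 - 1*35/(-68))) = 1/(7253 + (-68 - 1*35*(-1/68))) = 1/(7253 + (-68 + 35/68)) = 1/(7253 - 4589/68) = 1/(488615/68) = 68/488615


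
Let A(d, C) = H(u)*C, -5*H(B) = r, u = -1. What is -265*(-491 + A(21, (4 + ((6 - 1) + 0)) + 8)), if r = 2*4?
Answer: 137323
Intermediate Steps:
r = 8
H(B) = -8/5 (H(B) = -⅕*8 = -8/5)
A(d, C) = -8*C/5
-265*(-491 + A(21, (4 + ((6 - 1) + 0)) + 8)) = -265*(-491 - 8*((4 + ((6 - 1) + 0)) + 8)/5) = -265*(-491 - 8*((4 + (5 + 0)) + 8)/5) = -265*(-491 - 8*((4 + 5) + 8)/5) = -265*(-491 - 8*(9 + 8)/5) = -265*(-491 - 8/5*17) = -265*(-491 - 136/5) = -265*(-2591/5) = 137323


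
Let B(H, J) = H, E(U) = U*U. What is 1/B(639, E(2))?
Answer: 1/639 ≈ 0.0015649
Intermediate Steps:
E(U) = U²
1/B(639, E(2)) = 1/639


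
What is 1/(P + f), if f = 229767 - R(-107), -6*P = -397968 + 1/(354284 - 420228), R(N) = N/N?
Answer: 395664/117153736417 ≈ 3.3773e-6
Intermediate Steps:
R(N) = 1
P = 26243601793/395664 (P = -(-397968 + 1/(354284 - 420228))/6 = -(-397968 + 1/(-65944))/6 = -(-397968 - 1/65944)/6 = -⅙*(-26243601793/65944) = 26243601793/395664 ≈ 66328.)
f = 229766 (f = 229767 - 1*1 = 229767 - 1 = 229766)
1/(P + f) = 1/(26243601793/395664 + 229766) = 1/(117153736417/395664) = 395664/117153736417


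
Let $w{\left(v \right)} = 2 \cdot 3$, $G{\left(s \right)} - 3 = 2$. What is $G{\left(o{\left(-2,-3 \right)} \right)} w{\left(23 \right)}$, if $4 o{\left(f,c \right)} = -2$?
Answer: $30$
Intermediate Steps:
$o{\left(f,c \right)} = - \frac{1}{2}$ ($o{\left(f,c \right)} = \frac{1}{4} \left(-2\right) = - \frac{1}{2}$)
$G{\left(s \right)} = 5$ ($G{\left(s \right)} = 3 + 2 = 5$)
$w{\left(v \right)} = 6$
$G{\left(o{\left(-2,-3 \right)} \right)} w{\left(23 \right)} = 5 \cdot 6 = 30$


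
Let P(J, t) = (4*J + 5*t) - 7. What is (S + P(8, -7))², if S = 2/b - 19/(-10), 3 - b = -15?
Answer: 516961/8100 ≈ 63.822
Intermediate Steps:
b = 18 (b = 3 - 1*(-15) = 3 + 15 = 18)
P(J, t) = -7 + 4*J + 5*t
S = 181/90 (S = 2/18 - 19/(-10) = 2*(1/18) - 19*(-⅒) = ⅑ + 19/10 = 181/90 ≈ 2.0111)
(S + P(8, -7))² = (181/90 + (-7 + 4*8 + 5*(-7)))² = (181/90 + (-7 + 32 - 35))² = (181/90 - 10)² = (-719/90)² = 516961/8100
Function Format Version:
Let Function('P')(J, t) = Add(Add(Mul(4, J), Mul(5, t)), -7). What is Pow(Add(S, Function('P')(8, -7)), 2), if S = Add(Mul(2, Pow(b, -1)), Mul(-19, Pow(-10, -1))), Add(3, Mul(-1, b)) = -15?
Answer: Rational(516961, 8100) ≈ 63.822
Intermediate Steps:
b = 18 (b = Add(3, Mul(-1, -15)) = Add(3, 15) = 18)
Function('P')(J, t) = Add(-7, Mul(4, J), Mul(5, t))
S = Rational(181, 90) (S = Add(Mul(2, Pow(18, -1)), Mul(-19, Pow(-10, -1))) = Add(Mul(2, Rational(1, 18)), Mul(-19, Rational(-1, 10))) = Add(Rational(1, 9), Rational(19, 10)) = Rational(181, 90) ≈ 2.0111)
Pow(Add(S, Function('P')(8, -7)), 2) = Pow(Add(Rational(181, 90), Add(-7, Mul(4, 8), Mul(5, -7))), 2) = Pow(Add(Rational(181, 90), Add(-7, 32, -35)), 2) = Pow(Add(Rational(181, 90), -10), 2) = Pow(Rational(-719, 90), 2) = Rational(516961, 8100)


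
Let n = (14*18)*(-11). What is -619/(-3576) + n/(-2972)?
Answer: 2938085/2656968 ≈ 1.1058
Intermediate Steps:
n = -2772 (n = 252*(-11) = -2772)
-619/(-3576) + n/(-2972) = -619/(-3576) - 2772/(-2972) = -619*(-1/3576) - 2772*(-1/2972) = 619/3576 + 693/743 = 2938085/2656968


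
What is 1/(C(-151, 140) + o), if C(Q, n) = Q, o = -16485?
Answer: -1/16636 ≈ -6.0111e-5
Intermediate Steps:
1/(C(-151, 140) + o) = 1/(-151 - 16485) = 1/(-16636) = -1/16636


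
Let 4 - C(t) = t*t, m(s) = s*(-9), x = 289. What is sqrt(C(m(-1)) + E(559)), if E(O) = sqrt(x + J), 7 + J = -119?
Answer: sqrt(-77 + sqrt(163)) ≈ 8.0145*I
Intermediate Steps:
J = -126 (J = -7 - 119 = -126)
m(s) = -9*s
C(t) = 4 - t**2 (C(t) = 4 - t*t = 4 - t**2)
E(O) = sqrt(163) (E(O) = sqrt(289 - 126) = sqrt(163))
sqrt(C(m(-1)) + E(559)) = sqrt((4 - (-9*(-1))**2) + sqrt(163)) = sqrt((4 - 1*9**2) + sqrt(163)) = sqrt((4 - 1*81) + sqrt(163)) = sqrt((4 - 81) + sqrt(163)) = sqrt(-77 + sqrt(163))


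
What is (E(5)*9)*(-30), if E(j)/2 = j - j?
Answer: 0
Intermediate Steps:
E(j) = 0 (E(j) = 2*(j - j) = 2*0 = 0)
(E(5)*9)*(-30) = (0*9)*(-30) = 0*(-30) = 0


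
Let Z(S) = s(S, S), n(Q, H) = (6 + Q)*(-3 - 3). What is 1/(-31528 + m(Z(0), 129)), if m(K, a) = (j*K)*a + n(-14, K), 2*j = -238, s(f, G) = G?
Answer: -1/31480 ≈ -3.1766e-5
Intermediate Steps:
n(Q, H) = -36 - 6*Q (n(Q, H) = (6 + Q)*(-6) = -36 - 6*Q)
j = -119 (j = (1/2)*(-238) = -119)
Z(S) = S
m(K, a) = 48 - 119*K*a (m(K, a) = (-119*K)*a + (-36 - 6*(-14)) = -119*K*a + (-36 + 84) = -119*K*a + 48 = 48 - 119*K*a)
1/(-31528 + m(Z(0), 129)) = 1/(-31528 + (48 - 119*0*129)) = 1/(-31528 + (48 + 0)) = 1/(-31528 + 48) = 1/(-31480) = -1/31480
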